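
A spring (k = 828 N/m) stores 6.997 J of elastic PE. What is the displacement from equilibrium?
PE = ½kx² → x = √(2PE/k) = √(2×6.997/828) = 0.13 m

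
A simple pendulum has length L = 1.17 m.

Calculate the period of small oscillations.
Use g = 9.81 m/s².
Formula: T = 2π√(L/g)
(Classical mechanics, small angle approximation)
T = 2π√(L/g) = 2π√(1.17/9.81) = 2.17 s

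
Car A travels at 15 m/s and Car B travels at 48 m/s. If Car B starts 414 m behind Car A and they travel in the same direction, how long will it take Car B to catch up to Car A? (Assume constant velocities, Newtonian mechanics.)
Relative speed: v_rel = 48 - 15 = 33 m/s
Time to catch: t = d₀/v_rel = 414/33 = 12.55 s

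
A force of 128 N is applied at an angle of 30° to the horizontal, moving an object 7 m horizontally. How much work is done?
W = Fd cosθ = 128×7×cos(30°) = 775.96 J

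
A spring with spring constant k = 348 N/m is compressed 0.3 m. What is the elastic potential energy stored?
PE = ½kx² = ½×348×0.3² = 15.66 J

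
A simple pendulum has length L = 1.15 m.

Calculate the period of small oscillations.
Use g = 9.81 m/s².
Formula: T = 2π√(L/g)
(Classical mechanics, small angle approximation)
T = 2π√(L/g) = 2π√(1.15/9.81) = 2.151 s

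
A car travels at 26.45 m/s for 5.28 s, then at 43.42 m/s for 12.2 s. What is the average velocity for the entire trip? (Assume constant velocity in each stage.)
d₁ = v₁t₁ = 26.45 × 5.28 = 139.656 m
d₂ = v₂t₂ = 43.42 × 12.2 = 529.724 m
d_total = 669.38 m, t_total = 17.48 s
v_avg = d_total/t_total = 669.38/17.48 = 38.29 m/s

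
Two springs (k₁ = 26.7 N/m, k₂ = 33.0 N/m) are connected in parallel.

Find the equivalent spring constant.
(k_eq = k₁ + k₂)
k_eq = k₁ + k₂ = 26.7 + 33.0 = 59.7 N/m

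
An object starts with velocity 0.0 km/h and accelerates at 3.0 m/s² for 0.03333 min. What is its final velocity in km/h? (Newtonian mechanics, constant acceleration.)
v = v₀ + at (with unit conversion) = 21.6 km/h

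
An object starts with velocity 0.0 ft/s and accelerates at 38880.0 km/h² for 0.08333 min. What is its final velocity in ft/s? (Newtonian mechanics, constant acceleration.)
v = v₀ + at (with unit conversion) = 49.21 ft/s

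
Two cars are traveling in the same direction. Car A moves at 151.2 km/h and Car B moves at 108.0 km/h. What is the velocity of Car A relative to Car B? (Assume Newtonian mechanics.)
v_rel = v_A - v_B = 151.2 - 108.0 = 43.2 km/h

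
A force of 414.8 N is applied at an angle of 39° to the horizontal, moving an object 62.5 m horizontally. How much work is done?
W = Fd cosθ = 414.8×62.5×cos(39°) = 20148.0 J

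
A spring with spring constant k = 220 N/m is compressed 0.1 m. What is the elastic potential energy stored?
PE = ½kx² = ½×220×0.1² = 1.1 J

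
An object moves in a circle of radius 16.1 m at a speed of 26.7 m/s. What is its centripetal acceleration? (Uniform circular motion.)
a_c = v²/r = 26.7²/16.1 = 712.89/16.1 = 44.28 m/s²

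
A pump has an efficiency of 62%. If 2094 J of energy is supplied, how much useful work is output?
W_out = η × W_in = 0.62 × 2094 = 1298.3 J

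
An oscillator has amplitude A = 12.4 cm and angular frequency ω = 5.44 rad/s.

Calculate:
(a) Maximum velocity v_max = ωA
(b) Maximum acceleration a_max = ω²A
v_max = ωA = 5.44×0.124 = 0.6746 m/s
a_max = ω²A = 5.44²×0.124 = 3.67 m/s²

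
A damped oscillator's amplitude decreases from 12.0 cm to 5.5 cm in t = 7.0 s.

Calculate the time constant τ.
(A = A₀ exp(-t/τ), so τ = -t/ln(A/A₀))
A/A₀ = 5.5/12.0 = 0.4583; ln(A/A₀) = -0.7802
τ = −t/ln(A/A₀) = −7.0/-0.7802 = 8.973 s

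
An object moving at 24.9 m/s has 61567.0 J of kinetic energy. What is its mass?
KE = ½mv² → m = 2KE/v² = 2×61567.0/24.9² = 198.6 kg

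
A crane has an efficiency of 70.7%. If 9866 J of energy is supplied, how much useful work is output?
W_out = η × W_in = 0.707 × 9866 = 6975.3 J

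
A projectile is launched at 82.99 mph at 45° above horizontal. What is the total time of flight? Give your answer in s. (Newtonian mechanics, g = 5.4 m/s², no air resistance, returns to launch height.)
T = 2v₀sin(θ)/g (with unit conversion) = 9.716 s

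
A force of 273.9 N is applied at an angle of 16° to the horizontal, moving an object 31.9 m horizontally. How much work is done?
W = Fd cosθ = 273.9×31.9×cos(16°) = 8398.9 J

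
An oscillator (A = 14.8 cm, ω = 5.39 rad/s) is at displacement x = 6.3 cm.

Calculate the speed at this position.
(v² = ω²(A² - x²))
v = ω√(A² − x²) = 5.39×√(0.148² − 0.063²) = 0.7218 m/s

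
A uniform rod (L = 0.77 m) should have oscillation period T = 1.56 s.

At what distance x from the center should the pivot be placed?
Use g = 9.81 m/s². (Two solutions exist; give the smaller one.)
T = 2π√((L²/12 + x²)/(gx)). Let c = T²g/(4π²) = 0.6047.
x² − cx + L²/12 = 0 → x = (c − √(c² − L²/3))/2 = 0.09739 m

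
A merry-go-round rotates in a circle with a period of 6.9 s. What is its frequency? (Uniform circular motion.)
f = 1/T = 1/6.9 = 0.1449 Hz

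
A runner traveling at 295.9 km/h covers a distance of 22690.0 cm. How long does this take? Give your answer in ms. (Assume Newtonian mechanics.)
t = d/v (with unit conversion) = 2761.0 ms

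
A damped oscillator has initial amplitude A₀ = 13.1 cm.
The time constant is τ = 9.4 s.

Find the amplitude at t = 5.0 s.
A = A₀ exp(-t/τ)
A = A₀ exp(−t/τ) = 13.1×exp(−5.0/9.4) = 7.696 cm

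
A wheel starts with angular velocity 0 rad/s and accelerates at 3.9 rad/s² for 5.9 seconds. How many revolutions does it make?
θ = ω₀t + ½αt² = 0×5.9 + ½×3.9×5.9² = 67.88 rad
Revolutions = θ/(2π) = 67.88/(2π) = 10.8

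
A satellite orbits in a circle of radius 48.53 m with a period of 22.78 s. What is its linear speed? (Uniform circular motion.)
v = 2πr/T = 2π×48.53/22.78 = 13.39 m/s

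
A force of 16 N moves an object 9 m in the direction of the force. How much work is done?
W = Fd = 16×9 = 144.0 J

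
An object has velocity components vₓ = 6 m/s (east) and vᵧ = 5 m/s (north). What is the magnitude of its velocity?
|v| = √(vₓ² + vᵧ²) = √(6² + 5²) = √(61) = 7.81 m/s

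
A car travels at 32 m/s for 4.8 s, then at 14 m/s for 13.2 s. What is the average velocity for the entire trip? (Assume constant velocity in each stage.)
d₁ = v₁t₁ = 32 × 4.8 = 153.6 m
d₂ = v₂t₂ = 14 × 13.2 = 184.8 m
d_total = 338.4 m, t_total = 18 s
v_avg = d_total/t_total = 338.4/18 = 18.8 m/s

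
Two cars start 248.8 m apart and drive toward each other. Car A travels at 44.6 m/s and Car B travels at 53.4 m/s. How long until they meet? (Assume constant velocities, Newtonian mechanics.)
Combined speed: v_combined = 44.6 + 53.4 = 98 m/s
Time to meet: t = d/98 = 248.8/98 = 2.54 s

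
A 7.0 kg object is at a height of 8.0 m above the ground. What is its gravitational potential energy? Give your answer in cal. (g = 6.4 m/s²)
PE = mgh = 7 kg × 6.4 m/s² × 8 m = 358.4 J = 85.66 cal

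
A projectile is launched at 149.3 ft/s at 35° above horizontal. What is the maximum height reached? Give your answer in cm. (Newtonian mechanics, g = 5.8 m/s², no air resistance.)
H = v₀²sin²(θ)/(2g) (with unit conversion) = 5873.0 cm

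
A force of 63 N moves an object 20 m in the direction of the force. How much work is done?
W = Fd = 63×20 = 1260.0 J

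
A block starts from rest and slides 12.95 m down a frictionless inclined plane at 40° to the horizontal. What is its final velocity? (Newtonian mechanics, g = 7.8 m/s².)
a = g sin(θ) = 7.8 × sin(40°) = 5.01 m/s²
v = √(2ad) = √(2 × 5.01 × 12.95) = 11.4 m/s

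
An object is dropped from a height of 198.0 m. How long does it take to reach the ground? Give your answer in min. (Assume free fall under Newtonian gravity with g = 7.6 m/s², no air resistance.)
t = √(2h/g) (with unit conversion) = 0.1203 min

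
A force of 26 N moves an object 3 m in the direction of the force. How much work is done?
W = Fd = 26×3 = 78.0 J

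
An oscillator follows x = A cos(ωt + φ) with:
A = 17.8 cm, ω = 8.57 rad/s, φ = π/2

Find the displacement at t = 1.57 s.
x = A cos(ωt + φ) = 17.8×cos(8.57×1.57 + π/2) = -13.82 cm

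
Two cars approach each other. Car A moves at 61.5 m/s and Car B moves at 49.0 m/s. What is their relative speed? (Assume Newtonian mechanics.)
v_rel = v_A + v_B = 61.5 + 49.0 = 110.5 m/s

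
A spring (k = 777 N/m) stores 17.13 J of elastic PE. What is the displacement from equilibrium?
PE = ½kx² → x = √(2PE/k) = √(2×17.13/777) = 0.21 m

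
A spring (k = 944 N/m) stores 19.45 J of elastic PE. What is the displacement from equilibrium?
PE = ½kx² → x = √(2PE/k) = √(2×19.45/944) = 0.203 m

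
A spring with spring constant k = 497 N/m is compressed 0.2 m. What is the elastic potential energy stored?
PE = ½kx² = ½×497×0.2² = 9.94 J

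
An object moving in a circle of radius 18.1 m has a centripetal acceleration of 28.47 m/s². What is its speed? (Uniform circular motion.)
v = √(a_c × r) = √(28.47 × 18.1) = 22.7 m/s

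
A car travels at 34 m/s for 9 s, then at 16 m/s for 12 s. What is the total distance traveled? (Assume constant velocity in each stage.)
d₁ = v₁t₁ = 34 × 9 = 306 m
d₂ = v₂t₂ = 16 × 12 = 192 m
d_total = 306 + 192 = 498 m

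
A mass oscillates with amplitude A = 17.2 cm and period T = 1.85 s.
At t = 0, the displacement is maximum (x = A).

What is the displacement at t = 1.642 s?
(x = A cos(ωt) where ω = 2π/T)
ω = 2π/T = 2π/1.85 = 3.396 rad/s
x = A cos(ωt) = 17.2×cos(3.396×1.642) = 13.08 cm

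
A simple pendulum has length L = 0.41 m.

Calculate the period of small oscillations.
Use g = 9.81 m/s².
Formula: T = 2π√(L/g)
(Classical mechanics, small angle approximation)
T = 2π√(L/g) = 2π√(0.41/9.81) = 1.285 s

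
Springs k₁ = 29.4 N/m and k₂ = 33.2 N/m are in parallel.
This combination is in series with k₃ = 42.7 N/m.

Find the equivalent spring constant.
k₁₂ = k₁ + k₂ = 62.6 N/m (parallel)
1/k_eq = 1/k₁₂ + 1/k₃ → k_eq = 25.38 N/m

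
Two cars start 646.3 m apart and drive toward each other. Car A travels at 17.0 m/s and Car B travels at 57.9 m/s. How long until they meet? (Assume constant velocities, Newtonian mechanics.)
Combined speed: v_combined = 17.0 + 57.9 = 74.9 m/s
Time to meet: t = d/74.9 = 646.3/74.9 = 8.63 s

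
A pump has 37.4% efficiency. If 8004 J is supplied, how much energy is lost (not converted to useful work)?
W_out = η × W_in = 0.374×8004 = 2993.5 J
W_lost = W_in − W_out = 8004 − 2993.5 = 5010.5 J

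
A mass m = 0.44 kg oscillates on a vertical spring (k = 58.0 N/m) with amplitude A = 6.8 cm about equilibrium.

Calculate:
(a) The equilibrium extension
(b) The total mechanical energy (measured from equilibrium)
x_eq = mg/k = 0.44×9.81/58.0 = 0.07442 m = 7.442 cm
E = ½kA² = ½×58.0×(0.068)² = 0.1341 J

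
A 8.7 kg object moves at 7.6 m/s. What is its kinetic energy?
KE = ½mv² = ½×8.7×7.6² = 251.256 J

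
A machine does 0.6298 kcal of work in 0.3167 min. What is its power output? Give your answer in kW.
P = W/t = 2635 J / 19 s = 138.7 W = 0.1387 kW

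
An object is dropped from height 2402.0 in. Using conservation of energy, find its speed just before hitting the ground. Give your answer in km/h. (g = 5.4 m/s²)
mgh = ½mv² → v = √(2gh) = √(2×5.4×61.01) = 25.67 m/s = 92.41 km/h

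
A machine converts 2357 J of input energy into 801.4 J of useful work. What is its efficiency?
η = W_out/W_in = 801.4/2357 = 0.34 = 34.0%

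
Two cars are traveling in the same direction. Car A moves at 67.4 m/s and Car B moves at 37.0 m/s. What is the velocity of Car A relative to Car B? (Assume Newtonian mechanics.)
v_rel = v_A - v_B = 67.4 - 37.0 = 30.4 m/s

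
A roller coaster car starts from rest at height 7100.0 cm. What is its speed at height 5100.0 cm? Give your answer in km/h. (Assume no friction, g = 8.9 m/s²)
mgh₁ = ½mv₂² + mgh₂ → v₂ = √(2g(h₁−h₂)) = √(2×8.9×(71−51)) = 18.87 m/s = 67.92 km/h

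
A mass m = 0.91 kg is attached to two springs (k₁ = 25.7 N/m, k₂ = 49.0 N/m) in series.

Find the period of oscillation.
k_eq = k₁k₂/(k₁+k₂) = 16.86 N/m
T = 2π√(m/k_eq) = 2π√(0.91/16.86) = 1.46 s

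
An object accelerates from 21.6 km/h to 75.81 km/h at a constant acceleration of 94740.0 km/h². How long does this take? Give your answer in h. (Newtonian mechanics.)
t = (v - v₀)/a (with unit conversion) = 0.0005722 h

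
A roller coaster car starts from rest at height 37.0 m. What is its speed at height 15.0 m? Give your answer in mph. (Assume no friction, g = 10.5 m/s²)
mgh₁ = ½mv₂² + mgh₂ → v₂ = √(2g(h₁−h₂)) = √(2×10.5×(37−15)) = 21.49 m/s = 48.08 mph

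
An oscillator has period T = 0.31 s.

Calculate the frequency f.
f = 1/T = 1/0.31 = 3.226 Hz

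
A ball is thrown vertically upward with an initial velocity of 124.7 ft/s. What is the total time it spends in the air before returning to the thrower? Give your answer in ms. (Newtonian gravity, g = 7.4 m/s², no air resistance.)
t_total = 2v₀/g (with unit conversion) = 10270.0 ms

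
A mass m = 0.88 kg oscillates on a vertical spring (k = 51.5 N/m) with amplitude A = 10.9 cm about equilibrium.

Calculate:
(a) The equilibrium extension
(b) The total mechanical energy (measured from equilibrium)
x_eq = mg/k = 0.88×9.81/51.5 = 0.1676 m = 16.76 cm
E = ½kA² = ½×51.5×(0.109)² = 0.3059 J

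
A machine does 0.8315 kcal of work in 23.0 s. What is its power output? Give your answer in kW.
P = W/t = 3479 J / 23 s = 151.3 W = 0.1513 kW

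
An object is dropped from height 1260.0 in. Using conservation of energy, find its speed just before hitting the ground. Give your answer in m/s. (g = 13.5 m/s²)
mgh = ½mv² → v = √(2gh) = √(2×13.5×32) = 29.4 m/s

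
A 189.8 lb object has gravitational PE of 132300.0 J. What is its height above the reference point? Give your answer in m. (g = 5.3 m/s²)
PE = mgh → h = PE/(mg) = 1.323e+05 J / (86.09 kg × 5.3 m/s²) = 289.9 m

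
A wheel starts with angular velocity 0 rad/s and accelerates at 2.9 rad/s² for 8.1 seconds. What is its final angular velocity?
ω = ω₀ + αt = 0 + 2.9 × 8.1 = 23.49 rad/s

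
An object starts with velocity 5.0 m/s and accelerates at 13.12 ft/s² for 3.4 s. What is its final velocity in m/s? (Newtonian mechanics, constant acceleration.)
v = v₀ + at (with unit conversion) = 18.6 m/s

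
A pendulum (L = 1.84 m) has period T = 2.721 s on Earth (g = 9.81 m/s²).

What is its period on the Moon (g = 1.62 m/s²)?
T = 2π√(L/g), so T_moon/T_earth = √(g_earth/g_moon)
T_moon = 2π√(1.84/1.62) = 6.696 s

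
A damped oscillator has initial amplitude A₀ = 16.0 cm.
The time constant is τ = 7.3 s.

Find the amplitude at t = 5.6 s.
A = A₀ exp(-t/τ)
A = A₀ exp(−t/τ) = 16.0×exp(−5.6/7.3) = 7.43 cm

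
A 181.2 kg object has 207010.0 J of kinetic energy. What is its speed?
KE = ½mv² → v = √(2KE/m) = √(2×207010.0/181.2) = 47.8 m/s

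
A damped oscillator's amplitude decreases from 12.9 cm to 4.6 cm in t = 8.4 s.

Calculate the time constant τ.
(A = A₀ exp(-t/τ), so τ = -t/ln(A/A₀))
A/A₀ = 4.6/12.9 = 0.3566; ln(A/A₀) = -1.031
τ = −t/ln(A/A₀) = −8.4/-1.031 = 8.146 s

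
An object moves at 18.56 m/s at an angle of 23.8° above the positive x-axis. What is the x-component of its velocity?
vₓ = v cos(θ) = 18.56 × cos(23.8°) = 16.98 m/s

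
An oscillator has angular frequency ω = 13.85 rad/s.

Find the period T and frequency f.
T = 2π/ω = 2π/13.85 = 0.4537 s; f = ω/2π = 2.204 Hz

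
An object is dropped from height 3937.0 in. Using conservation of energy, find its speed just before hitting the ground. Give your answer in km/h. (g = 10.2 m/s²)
mgh = ½mv² → v = √(2gh) = √(2×10.2×100) = 45.17 m/s = 162.6 km/h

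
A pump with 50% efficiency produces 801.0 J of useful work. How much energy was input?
W_in = W_out/η = 801.0/0.5 = 1602.0 J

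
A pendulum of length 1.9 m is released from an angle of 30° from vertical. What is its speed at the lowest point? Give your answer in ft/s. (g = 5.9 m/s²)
h = L(1 − cosθ) = 1.9×(1 − cos30°) = 0.2546 m
v = √(2gh) = √(2×5.9×0.2546) = 1.733 m/s = 5.686 ft/s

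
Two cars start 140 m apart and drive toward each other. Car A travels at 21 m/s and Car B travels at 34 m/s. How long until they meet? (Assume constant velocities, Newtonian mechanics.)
Combined speed: v_combined = 21 + 34 = 55 m/s
Time to meet: t = d/55 = 140/55 = 2.55 s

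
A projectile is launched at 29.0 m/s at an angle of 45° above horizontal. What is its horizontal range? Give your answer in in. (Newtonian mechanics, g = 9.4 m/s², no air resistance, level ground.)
R = v₀² sin(2θ) / g (with unit conversion) = 3522.0 in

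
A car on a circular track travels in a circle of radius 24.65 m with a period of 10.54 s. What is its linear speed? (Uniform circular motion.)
v = 2πr/T = 2π×24.65/10.54 = 14.69 m/s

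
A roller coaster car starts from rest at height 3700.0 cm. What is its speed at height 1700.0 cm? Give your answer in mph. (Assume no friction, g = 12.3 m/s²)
mgh₁ = ½mv₂² + mgh₂ → v₂ = √(2g(h₁−h₂)) = √(2×12.3×(37−17)) = 22.18 m/s = 49.62 mph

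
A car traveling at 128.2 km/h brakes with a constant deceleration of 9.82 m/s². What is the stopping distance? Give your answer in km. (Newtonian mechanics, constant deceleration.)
d = v₀² / (2a) (with unit conversion) = 0.06457 km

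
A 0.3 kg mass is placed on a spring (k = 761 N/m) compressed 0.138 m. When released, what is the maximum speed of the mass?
½kx² = ½mv² → v = x√(k/m) = 0.138×√(761/0.3) = 6.95 m/s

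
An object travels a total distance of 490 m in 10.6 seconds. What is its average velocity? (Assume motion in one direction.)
v_avg = Δd / Δt = 490 / 10.6 = 46.23 m/s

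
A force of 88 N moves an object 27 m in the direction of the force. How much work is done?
W = Fd = 88×27 = 2376.0 J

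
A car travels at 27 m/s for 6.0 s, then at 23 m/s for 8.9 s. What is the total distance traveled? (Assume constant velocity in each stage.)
d₁ = v₁t₁ = 27 × 6.0 = 162 m
d₂ = v₂t₂ = 23 × 8.9 = 204.7 m
d_total = 162 + 204.7 = 366.7 m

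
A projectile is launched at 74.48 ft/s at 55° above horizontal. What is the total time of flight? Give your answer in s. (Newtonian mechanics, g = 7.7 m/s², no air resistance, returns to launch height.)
T = 2v₀sin(θ)/g (with unit conversion) = 4.83 s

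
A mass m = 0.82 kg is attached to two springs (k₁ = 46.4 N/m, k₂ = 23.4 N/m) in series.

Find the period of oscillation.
k_eq = k₁k₂/(k₁+k₂) = 15.56 N/m
T = 2π√(m/k_eq) = 2π√(0.82/15.56) = 1.443 s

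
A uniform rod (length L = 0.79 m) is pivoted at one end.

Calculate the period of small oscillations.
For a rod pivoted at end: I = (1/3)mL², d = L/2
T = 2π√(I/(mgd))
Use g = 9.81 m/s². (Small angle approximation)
I/m = (1/3)L² = 0.208 m²; d = L/2 = 0.395 m
T = 2π√(I/(mgd)) = 2π√(0.208/(9.81×0.395)) = 1.456 s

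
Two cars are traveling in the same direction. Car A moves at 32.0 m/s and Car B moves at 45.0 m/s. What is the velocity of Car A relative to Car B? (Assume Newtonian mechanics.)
v_rel = v_A - v_B = 32.0 - 45.0 = -13.0 m/s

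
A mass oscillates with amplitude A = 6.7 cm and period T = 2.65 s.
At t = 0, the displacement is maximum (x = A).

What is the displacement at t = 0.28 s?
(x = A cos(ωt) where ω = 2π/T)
ω = 2π/T = 2π/2.65 = 2.371 rad/s
x = A cos(ωt) = 6.7×cos(2.371×0.28) = 5.277 cm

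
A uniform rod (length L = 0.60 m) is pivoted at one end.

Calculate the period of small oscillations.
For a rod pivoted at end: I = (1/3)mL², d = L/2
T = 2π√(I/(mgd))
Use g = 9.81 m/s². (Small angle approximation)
I/m = (1/3)L² = 0.12 m²; d = L/2 = 0.3 m
T = 2π√(I/(mgd)) = 2π√(0.12/(9.81×0.3)) = 1.269 s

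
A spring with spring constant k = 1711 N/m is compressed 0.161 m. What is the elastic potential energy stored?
PE = ½kx² = ½×1711×0.161² = 22.18 J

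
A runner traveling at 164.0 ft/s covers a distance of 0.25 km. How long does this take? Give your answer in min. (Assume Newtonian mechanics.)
t = d/v (with unit conversion) = 0.08335 min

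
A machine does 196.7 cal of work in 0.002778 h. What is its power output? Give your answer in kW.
P = W/t = 823 J / 10 s = 82.29 W = 0.08229 kW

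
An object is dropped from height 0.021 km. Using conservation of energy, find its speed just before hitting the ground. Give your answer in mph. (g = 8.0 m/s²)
mgh = ½mv² → v = √(2gh) = √(2×8.0×21) = 18.33 m/s = 41.0 mph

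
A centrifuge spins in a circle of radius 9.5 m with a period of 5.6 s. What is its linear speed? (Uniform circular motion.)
v = 2πr/T = 2π×9.5/5.6 = 10.66 m/s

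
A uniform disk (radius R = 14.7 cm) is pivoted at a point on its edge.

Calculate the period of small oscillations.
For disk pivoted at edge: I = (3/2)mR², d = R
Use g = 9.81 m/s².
I/m = (3/2)R² = 0.03241 m²; d = R = 0.147 m
T = 2π√((3/2)R²/(gR)) = 2π√(3R/(2g)) = 0.942 s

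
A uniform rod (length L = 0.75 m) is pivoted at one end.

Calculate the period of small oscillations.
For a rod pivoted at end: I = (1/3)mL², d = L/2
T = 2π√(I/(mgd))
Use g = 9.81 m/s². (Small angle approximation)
I/m = (1/3)L² = 0.1875 m²; d = L/2 = 0.375 m
T = 2π√(I/(mgd)) = 2π√(0.1875/(9.81×0.375)) = 1.419 s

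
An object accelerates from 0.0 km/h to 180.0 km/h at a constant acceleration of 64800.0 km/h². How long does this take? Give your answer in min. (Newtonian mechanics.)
t = (v - v₀)/a (with unit conversion) = 0.1667 min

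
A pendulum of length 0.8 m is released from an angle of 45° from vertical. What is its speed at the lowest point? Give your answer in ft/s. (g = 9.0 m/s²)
h = L(1 − cosθ) = 0.8×(1 − cos45°) = 0.2343 m
v = √(2gh) = √(2×9.0×0.2343) = 2.054 m/s = 6.738 ft/s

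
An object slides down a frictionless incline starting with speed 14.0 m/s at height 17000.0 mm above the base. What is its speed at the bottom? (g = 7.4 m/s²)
½mv₀² + mgh = ½mv² → v = √(v₀² + 2gh) = √(14² + 2×7.4×17) = 21.16 m/s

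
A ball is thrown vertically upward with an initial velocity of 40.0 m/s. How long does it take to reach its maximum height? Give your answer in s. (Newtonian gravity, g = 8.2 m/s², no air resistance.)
t_up = v₀/g = 4.878 s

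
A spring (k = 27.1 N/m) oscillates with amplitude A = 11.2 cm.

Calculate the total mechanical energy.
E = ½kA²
E = ½kA² = ½×27.1×(0.112)² = 0.17 J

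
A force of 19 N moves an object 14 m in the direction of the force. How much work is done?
W = Fd = 19×14 = 266.0 J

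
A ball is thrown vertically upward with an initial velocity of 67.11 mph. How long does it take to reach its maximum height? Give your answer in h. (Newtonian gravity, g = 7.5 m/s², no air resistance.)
t_up = v₀/g (with unit conversion) = 0.001111 h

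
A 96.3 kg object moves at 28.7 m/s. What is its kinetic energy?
KE = ½mv² = ½×96.3×28.7² = 39660.67 J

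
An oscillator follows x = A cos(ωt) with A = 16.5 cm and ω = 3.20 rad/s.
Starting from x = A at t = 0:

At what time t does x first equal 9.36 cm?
cos(ωt) = x/A = 9.36/16.5 = 0.5673
ωt = arccos(0.5673) = 0.9676 rad
t = 0.9676/3.2 = 0.3024 s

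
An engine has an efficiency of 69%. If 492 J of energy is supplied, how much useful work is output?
W_out = η × W_in = 0.69 × 492 = 339.48 J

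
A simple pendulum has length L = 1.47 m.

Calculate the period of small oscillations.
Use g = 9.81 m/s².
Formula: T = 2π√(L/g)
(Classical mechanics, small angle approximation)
T = 2π√(L/g) = 2π√(1.47/9.81) = 2.432 s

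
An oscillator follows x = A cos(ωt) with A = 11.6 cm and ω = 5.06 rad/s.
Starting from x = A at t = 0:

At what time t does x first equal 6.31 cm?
cos(ωt) = x/A = 6.31/11.6 = 0.544
ωt = arccos(0.544) = 0.9956 rad
t = 0.9956/5.06 = 0.1968 s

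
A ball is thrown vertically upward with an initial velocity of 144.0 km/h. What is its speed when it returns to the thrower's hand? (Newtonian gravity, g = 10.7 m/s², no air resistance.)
By conservation of energy, the ball returns at the same speed = 144.0 km/h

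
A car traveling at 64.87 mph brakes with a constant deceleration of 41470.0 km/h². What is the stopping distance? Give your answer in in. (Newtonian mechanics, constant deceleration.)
d = v₀² / (2a) (with unit conversion) = 5174.0 in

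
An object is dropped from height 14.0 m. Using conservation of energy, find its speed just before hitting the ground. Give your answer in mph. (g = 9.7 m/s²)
mgh = ½mv² → v = √(2gh) = √(2×9.7×14) = 16.48 m/s = 36.87 mph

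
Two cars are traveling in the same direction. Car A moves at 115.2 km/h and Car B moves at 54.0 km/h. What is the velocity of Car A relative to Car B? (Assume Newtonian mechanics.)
v_rel = v_A - v_B = 115.2 - 54.0 = 61.2 km/h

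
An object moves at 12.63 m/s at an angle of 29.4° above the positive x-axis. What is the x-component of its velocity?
vₓ = v cos(θ) = 12.63 × cos(29.4°) = 11.0 m/s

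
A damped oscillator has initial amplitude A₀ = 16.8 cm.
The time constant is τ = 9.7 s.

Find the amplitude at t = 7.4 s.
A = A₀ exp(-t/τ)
A = A₀ exp(−t/τ) = 16.8×exp(−7.4/9.7) = 7.834 cm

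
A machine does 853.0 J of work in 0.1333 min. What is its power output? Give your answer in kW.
P = W/t = 853 J / 7.998 s = 106.7 W = 0.1067 kW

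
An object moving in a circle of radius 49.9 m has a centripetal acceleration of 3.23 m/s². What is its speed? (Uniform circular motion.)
v = √(a_c × r) = √(3.23 × 49.9) = 12.7 m/s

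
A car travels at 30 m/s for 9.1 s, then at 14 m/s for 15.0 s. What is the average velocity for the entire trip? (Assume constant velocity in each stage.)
d₁ = v₁t₁ = 30 × 9.1 = 273 m
d₂ = v₂t₂ = 14 × 15.0 = 210 m
d_total = 483.0 m, t_total = 24.1 s
v_avg = d_total/t_total = 483.0/24.1 = 20.04 m/s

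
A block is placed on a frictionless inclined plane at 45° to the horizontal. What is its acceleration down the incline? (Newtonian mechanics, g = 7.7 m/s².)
a = g sin(θ) = 7.7 × sin(45°) = 7.7 × 0.7071 = 5.44 m/s²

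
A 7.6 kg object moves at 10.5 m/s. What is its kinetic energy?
KE = ½mv² = ½×7.6×10.5² = 418.95 J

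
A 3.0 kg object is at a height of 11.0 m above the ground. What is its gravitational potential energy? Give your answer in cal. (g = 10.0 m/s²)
PE = mgh = 3 kg × 10.0 m/s² × 11 m = 330 J = 78.87 cal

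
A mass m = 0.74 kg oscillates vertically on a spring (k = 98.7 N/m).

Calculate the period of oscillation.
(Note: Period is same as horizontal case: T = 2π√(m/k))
T = 2π√(m/k) = 2π√(0.74/98.7) = 0.544 s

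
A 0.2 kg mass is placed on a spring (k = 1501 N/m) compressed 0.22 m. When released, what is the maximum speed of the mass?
½kx² = ½mv² → v = x√(k/m) = 0.22×√(1501/0.2) = 19.06 m/s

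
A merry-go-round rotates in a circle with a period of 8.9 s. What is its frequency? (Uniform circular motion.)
f = 1/T = 1/8.9 = 0.1124 Hz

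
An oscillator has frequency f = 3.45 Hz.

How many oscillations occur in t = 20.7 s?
n = f×t = 3.45×20.7 = 71.42 oscillations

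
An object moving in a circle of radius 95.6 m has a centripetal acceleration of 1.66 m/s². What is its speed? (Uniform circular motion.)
v = √(a_c × r) = √(1.66 × 95.6) = 12.6 m/s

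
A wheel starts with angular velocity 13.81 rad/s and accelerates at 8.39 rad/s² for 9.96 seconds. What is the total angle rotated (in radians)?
θ = ω₀t + ½αt² = 13.81×9.96 + ½×8.39×9.96² = 553.7 rad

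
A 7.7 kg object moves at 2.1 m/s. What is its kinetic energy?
KE = ½mv² = ½×7.7×2.1² = 16.9785 J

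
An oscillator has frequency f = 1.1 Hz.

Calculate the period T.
T = 1/f = 1/1.1 = 0.9091 s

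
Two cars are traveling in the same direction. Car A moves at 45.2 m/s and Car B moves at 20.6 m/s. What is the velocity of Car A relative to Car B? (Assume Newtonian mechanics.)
v_rel = v_A - v_B = 45.2 - 20.6 = 24.6 m/s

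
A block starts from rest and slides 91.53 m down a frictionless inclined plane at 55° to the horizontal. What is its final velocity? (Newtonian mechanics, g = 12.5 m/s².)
a = g sin(θ) = 12.5 × sin(55°) = 10.24 m/s²
v = √(2ad) = √(2 × 10.24 × 91.53) = 43.29 m/s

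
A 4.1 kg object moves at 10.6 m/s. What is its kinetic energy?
KE = ½mv² = ½×4.1×10.6² = 230.338 J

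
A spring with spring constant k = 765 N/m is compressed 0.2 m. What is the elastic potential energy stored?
PE = ½kx² = ½×765×0.2² = 15.3 J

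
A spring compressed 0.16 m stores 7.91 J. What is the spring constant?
PE = ½kx² → k = 2PE/x² = 2×7.91/0.16² = 618.0 N/m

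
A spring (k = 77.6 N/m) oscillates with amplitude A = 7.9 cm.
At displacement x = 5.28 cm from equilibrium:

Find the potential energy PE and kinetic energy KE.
E_total = ½kA² = ½×77.6×(0.079)² = 0.2422 J
PE = ½kx² = ½×77.6×(0.0528)² = 0.1082 J
KE = E_total − PE = 0.134 J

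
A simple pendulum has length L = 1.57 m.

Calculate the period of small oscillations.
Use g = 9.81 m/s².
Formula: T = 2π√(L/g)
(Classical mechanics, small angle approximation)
T = 2π√(L/g) = 2π√(1.57/9.81) = 2.514 s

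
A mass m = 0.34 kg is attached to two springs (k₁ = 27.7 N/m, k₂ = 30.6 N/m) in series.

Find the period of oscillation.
k_eq = k₁k₂/(k₁+k₂) = 14.54 N/m
T = 2π√(m/k_eq) = 2π√(0.34/14.54) = 0.9608 s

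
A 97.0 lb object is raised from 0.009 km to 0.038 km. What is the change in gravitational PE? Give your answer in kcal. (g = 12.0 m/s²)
ΔPE = mg(h₂ − h₁) = 44 kg × 12.0 m/s² × (38 − 9) m = 1.531e+04 J = 3.66 kcal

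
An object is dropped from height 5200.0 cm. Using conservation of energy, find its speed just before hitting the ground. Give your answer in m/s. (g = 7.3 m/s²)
mgh = ½mv² → v = √(2gh) = √(2×7.3×52) = 27.55 m/s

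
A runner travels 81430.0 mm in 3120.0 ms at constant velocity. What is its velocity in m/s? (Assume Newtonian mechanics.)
v = d/t (with unit conversion) = 26.1 m/s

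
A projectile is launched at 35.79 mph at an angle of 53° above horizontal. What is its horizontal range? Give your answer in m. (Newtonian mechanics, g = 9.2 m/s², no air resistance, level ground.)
R = v₀² sin(2θ) / g (with unit conversion) = 26.75 m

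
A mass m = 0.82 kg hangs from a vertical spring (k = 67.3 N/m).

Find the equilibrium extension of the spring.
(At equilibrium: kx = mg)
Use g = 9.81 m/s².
x_eq = mg/k = 0.82×9.81/67.3 = 0.1195 m = 11.95 cm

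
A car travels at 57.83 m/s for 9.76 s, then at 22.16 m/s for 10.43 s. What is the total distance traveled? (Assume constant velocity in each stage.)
d₁ = v₁t₁ = 57.83 × 9.76 = 564.421 m
d₂ = v₂t₂ = 22.16 × 10.43 = 231.129 m
d_total = 564.421 + 231.129 = 795.55 m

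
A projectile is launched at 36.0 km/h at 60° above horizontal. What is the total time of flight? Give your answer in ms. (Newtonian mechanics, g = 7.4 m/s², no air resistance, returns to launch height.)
T = 2v₀sin(θ)/g (with unit conversion) = 2341.0 ms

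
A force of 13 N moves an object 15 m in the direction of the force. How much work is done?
W = Fd = 13×15 = 195.0 J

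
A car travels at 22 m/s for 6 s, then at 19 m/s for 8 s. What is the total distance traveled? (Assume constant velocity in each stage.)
d₁ = v₁t₁ = 22 × 6 = 132 m
d₂ = v₂t₂ = 19 × 8 = 152 m
d_total = 132 + 152 = 284 m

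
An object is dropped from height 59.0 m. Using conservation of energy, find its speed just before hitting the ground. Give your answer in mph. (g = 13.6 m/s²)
mgh = ½mv² → v = √(2gh) = √(2×13.6×59) = 40.06 m/s = 89.61 mph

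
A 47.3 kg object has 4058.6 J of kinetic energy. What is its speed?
KE = ½mv² → v = √(2KE/m) = √(2×4058.6/47.3) = 13.1 m/s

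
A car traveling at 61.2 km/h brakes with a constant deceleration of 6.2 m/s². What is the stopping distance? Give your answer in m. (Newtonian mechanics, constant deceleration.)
d = v₀² / (2a) (with unit conversion) = 23.31 m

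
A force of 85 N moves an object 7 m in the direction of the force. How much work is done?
W = Fd = 85×7 = 595.0 J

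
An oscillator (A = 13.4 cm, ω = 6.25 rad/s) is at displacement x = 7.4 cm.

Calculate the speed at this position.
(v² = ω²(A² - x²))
v = ω√(A² − x²) = 6.25×√(0.134² − 0.074²) = 0.6982 m/s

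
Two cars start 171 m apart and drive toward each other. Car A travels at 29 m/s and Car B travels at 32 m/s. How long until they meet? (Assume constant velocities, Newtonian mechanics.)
Combined speed: v_combined = 29 + 32 = 61 m/s
Time to meet: t = d/61 = 171/61 = 2.8 s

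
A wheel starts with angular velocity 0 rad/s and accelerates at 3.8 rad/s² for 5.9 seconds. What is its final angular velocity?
ω = ω₀ + αt = 0 + 3.8 × 5.9 = 22.42 rad/s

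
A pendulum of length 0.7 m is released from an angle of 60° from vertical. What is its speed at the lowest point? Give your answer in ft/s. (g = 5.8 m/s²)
h = L(1 − cosθ) = 0.7×(1 − cos60°) = 0.35 m
v = √(2gh) = √(2×5.8×0.35) = 2.015 m/s = 6.611 ft/s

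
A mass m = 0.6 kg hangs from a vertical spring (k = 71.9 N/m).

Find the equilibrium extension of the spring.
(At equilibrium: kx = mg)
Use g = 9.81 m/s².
x_eq = mg/k = 0.6×9.81/71.9 = 0.08186 m = 8.186 cm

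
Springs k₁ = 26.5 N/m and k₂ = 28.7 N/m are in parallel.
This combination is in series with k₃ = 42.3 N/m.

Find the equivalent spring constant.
k₁₂ = k₁ + k₂ = 55.2 N/m (parallel)
1/k_eq = 1/k₁₂ + 1/k₃ → k_eq = 23.95 N/m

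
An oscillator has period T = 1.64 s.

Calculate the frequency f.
f = 1/T = 1/1.64 = 0.6098 Hz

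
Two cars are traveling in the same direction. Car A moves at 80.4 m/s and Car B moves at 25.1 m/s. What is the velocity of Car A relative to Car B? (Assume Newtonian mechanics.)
v_rel = v_A - v_B = 80.4 - 25.1 = 55.3 m/s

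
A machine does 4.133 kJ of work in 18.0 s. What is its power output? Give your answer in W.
P = W/t = 4133 J / 18 s = 229.6 W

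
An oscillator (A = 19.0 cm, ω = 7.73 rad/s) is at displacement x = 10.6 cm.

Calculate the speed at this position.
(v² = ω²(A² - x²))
v = ω√(A² − x²) = 7.73×√(0.19² − 0.106²) = 1.219 m/s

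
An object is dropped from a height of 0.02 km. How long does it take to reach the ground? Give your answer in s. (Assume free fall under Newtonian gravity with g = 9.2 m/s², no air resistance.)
t = √(2h/g) (with unit conversion) = 2.085 s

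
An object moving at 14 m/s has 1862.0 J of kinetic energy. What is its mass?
KE = ½mv² → m = 2KE/v² = 2×1862.0/14² = 19.0 kg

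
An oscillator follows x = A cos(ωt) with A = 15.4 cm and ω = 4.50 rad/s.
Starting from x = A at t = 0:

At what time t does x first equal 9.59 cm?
cos(ωt) = x/A = 9.59/15.4 = 0.6227
ωt = arccos(0.6227) = 0.8986 rad
t = 0.8986/4.5 = 0.1997 s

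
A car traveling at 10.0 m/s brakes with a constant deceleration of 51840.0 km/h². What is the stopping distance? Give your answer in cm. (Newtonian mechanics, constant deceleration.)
d = v₀² / (2a) (with unit conversion) = 1250.0 cm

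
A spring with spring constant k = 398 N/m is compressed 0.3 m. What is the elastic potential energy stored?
PE = ½kx² = ½×398×0.3² = 17.91 J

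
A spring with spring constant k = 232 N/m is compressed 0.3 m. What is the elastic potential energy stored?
PE = ½kx² = ½×232×0.3² = 10.44 J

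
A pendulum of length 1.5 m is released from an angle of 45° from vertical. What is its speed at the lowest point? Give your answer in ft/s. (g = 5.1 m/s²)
h = L(1 − cosθ) = 1.5×(1 − cos45°) = 0.4393 m
v = √(2gh) = √(2×5.1×0.4393) = 2.117 m/s = 6.945 ft/s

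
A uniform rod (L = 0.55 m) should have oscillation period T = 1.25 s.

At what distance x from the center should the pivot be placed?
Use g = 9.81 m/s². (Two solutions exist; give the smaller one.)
T = 2π√((L²/12 + x²)/(gx)). Let c = T²g/(4π²) = 0.3883.
x² − cx + L²/12 = 0 → x = (c − √(c² − L²/3))/2 = 0.08242 m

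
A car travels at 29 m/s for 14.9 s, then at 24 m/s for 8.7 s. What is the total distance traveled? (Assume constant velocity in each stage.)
d₁ = v₁t₁ = 29 × 14.9 = 432.1 m
d₂ = v₂t₂ = 24 × 8.7 = 208.8 m
d_total = 432.1 + 208.8 = 640.9 m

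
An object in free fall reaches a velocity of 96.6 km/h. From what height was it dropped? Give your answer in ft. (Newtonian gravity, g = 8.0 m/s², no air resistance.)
h = v²/(2g) (with unit conversion) = 147.6 ft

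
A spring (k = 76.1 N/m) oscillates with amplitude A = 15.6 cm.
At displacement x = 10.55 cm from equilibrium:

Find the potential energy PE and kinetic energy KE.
E_total = ½kA² = ½×76.1×(0.156)² = 0.926 J
PE = ½kx² = ½×76.1×(0.1055)² = 0.4235 J
KE = E_total − PE = 0.5025 J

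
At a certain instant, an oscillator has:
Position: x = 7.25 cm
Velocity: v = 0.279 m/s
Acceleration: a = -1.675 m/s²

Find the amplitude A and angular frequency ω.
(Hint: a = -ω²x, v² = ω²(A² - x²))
a = −ω²x → ω = √(|a|/x) = √(1.675/0.0725) = 4.807 rad/s
v² = ω²(A² − x²) → A = √(x² + v²/ω²) = √(0.0725² + 0.279²/4.807²) = 0.09287 m = 9.287 cm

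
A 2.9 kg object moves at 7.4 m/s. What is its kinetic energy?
KE = ½mv² = ½×2.9×7.4² = 79.402 J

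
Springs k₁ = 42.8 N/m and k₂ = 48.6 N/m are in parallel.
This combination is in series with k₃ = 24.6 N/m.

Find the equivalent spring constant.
k₁₂ = k₁ + k₂ = 91.4 N/m (parallel)
1/k_eq = 1/k₁₂ + 1/k₃ → k_eq = 19.38 N/m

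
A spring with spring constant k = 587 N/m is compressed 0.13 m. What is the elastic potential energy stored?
PE = ½kx² = ½×587×0.13² = 4.96 J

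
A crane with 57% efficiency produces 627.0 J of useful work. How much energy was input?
W_in = W_out/η = 627.0/0.57 = 1100.0 J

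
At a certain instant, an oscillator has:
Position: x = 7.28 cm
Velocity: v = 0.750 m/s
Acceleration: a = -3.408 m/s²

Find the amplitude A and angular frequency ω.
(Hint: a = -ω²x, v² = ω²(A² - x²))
a = −ω²x → ω = √(|a|/x) = √(3.408/0.0728) = 6.842 rad/s
v² = ω²(A² − x²) → A = √(x² + v²/ω²) = √(0.0728² + 0.75²/6.842²) = 0.1316 m = 13.16 cm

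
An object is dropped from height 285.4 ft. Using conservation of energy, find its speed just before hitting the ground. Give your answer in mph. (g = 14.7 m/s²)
mgh = ½mv² → v = √(2gh) = √(2×14.7×86.99) = 50.57 m/s = 113.1 mph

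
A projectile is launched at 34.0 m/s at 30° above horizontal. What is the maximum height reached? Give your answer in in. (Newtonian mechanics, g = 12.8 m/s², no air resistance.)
H = v₀²sin²(θ)/(2g) (with unit conversion) = 444.5 in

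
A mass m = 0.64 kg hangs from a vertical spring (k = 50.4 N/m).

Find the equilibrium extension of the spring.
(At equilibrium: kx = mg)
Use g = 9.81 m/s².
x_eq = mg/k = 0.64×9.81/50.4 = 0.1246 m = 12.46 cm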